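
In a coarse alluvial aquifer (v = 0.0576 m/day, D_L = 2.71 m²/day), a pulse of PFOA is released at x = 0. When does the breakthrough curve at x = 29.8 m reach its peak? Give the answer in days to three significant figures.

150 days

For the 1D instantaneous-source solution, setting ∂C/∂t = 0 at fixed x gives v²t² + 2Dt − x² = 0, so t = (√(D² + v²x²) − D)/v².
√(D² + v²x²) = √(2.71² + 0.0576² × 29.8²) = 3.208; v² = 0.00331776.
t = (3.208 − 2.71)/0.00331776 = 150 days (vs. the pure-advection estimate x/v = 517 d).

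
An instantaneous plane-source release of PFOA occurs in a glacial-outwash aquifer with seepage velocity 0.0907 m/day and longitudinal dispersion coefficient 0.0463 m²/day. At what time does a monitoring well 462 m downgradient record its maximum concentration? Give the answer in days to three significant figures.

For the 1D instantaneous-source solution, setting ∂C/∂t = 0 at fixed x gives v²t² + 2Dt − x² = 0, so t = (√(D² + v²x²) − D)/v².
√(D² + v²x²) = √(0.0463² + 0.0907² × 462²) = 41.90; v² = 0.00822649.
t = (41.90 − 0.0463)/0.00822649 = 5090 days (vs. the pure-advection estimate x/v = 5090 d).

5090 days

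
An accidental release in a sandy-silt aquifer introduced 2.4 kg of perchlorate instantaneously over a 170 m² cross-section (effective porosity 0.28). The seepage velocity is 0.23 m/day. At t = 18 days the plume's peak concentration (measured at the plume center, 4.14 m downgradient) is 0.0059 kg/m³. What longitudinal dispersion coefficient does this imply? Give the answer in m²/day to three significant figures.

At the plume center C_max = M/(n_e·A·√(4πDt)), so D = M²/(4πt·(n_e·A·C_max)²).
n_e·A·C_max = 0.28 × 170 × 0.0059 = 0.2808 kg/m.
D = 2.4²/(4π × 18 × 0.2808²) = 0.323 m²/day.

0.323 m²/day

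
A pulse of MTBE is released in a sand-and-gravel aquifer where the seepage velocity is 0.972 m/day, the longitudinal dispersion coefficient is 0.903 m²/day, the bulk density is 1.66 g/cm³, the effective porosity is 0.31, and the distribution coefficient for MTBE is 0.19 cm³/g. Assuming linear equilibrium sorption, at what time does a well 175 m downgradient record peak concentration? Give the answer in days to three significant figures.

Retardation factor R = 1 + ρ_b·K_d/n = 1 + 1.66 × 0.19/0.31 = 2.017.
Sorption retards both mechanisms: v_R = v/R = 0.4819 m/day, D_R = D/R = 0.4477 m²/day.
Peak time from v_R²t² + 2D_R t − x² = 0: t = (√(D_R² + v_R²x²) − D_R)/v_R².
√(D_R² + v_R²x²) = √(0.4477² + 0.4819² × 175²) = 84.33; v_R² = 0.2322.
t = (84.33 − 0.4477)/0.2322 = 361 days.

361 days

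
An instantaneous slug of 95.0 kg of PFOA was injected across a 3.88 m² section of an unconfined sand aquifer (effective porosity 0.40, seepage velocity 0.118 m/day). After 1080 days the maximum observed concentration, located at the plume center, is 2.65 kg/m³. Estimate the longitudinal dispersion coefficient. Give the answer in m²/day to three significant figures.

0.0393 m²/day

At the plume center C_max = M/(n_e·A·√(4πDt)), so D = M²/(4πt·(n_e·A·C_max)²).
n_e·A·C_max = 0.40 × 3.88 × 2.65 = 4.113 kg/m.
D = 95.0²/(4π × 1080 × 4.113²) = 0.0393 m²/day.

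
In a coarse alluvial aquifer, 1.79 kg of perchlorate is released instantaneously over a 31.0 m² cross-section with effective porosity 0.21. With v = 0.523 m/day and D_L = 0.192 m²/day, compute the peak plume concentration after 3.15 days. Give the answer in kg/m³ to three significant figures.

The peak of an instantaneous 1D plume sits at x = vt; there the Gaussian factor is 1 and C_max = M/(n_e·A·√(4πDt)), where n_e·A is the pore area the mass is dissolved in.
√(4πDt) = √(4π × 0.192 × 3.15) = 2.757 m, so C_max = 1.79/(0.21 × 31.0 × 2.757) = 0.0997 kg/m³.

0.0997 kg/m³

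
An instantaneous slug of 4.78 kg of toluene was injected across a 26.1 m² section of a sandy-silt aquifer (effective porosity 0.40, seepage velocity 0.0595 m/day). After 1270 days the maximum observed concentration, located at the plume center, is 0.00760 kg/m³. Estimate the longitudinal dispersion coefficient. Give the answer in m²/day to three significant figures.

0.227 m²/day

At the plume center C_max = M/(n_e·A·√(4πDt)), so D = M²/(4πt·(n_e·A·C_max)²).
n_e·A·C_max = 0.40 × 26.1 × 0.00760 = 0.07934 kg/m.
D = 4.78²/(4π × 1270 × 0.07934²) = 0.227 m²/day.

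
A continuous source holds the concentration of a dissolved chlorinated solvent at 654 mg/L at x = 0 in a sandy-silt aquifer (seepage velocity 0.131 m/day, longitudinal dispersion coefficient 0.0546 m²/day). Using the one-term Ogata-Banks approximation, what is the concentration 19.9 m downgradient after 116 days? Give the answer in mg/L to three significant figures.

For a continuous step input, C/C₀ ≈ ½·erfc((x−vt)/(2√(Dt))).
vt = 0.131 × 116 = 15.196 m and 2√(Dt) = 2√(0.0546 × 116) = 5.033 m.
Argument (x−vt)/(2√(Dt)) = (19.9 − 15.196)/5.033 = 0.9346; ½·erfc(0.9346) = 0.09313.
C = 654 × 0.09313 = 60.9 mg/L.

60.9 mg/L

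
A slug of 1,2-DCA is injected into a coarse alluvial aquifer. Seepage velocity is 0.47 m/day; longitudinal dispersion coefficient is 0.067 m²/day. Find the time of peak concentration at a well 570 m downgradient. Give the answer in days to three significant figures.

1210 days

For the 1D instantaneous-source solution, setting ∂C/∂t = 0 at fixed x gives v²t² + 2Dt − x² = 0, so t = (√(D² + v²x²) − D)/v².
√(D² + v²x²) = √(0.067² + 0.47² × 570²) = 267.9; v² = 0.2209.
t = (267.9 − 0.067)/0.2209 = 1210 days (vs. the pure-advection estimate x/v = 1210 d).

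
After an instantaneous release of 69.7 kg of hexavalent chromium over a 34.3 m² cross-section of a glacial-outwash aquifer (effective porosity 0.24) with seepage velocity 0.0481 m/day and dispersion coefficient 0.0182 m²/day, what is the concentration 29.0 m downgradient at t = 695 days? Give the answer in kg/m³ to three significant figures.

For an instantaneous plane source, C(x,t) = M/(n_e·A·√(4πDt)) · exp(−(x−vt)²/(4Dt)), with n_e·A the pore (flow) area.
Plume center vt = 0.0481 × 695 = 33.4295 m, so the well at 29.0 m is 4.4295 m upgradient of the peak.
√(4πDt) = 12.61 m, giving peak height M/(n_e·A·√(4πDt)) = 69.7/(0.24 × 34.3 × 12.61) = 0.6714 kg/m³.
(x−vt)²/(4Dt) = (-4.4295)²/(4 × 0.0182 × 695) = 0.3878; exp(−0.3878) = 0.6785.
C = 0.6714 × 0.6785 = 0.456 kg/m³.

0.456 kg/m³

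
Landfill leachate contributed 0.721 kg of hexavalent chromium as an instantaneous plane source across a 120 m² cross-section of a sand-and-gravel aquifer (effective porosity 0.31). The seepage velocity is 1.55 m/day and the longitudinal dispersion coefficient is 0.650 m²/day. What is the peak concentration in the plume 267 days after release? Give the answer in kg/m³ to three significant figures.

0.000415 kg/m³

The peak of an instantaneous 1D plume sits at x = vt; there the Gaussian factor is 1 and C_max = M/(n_e·A·√(4πDt)), where n_e·A is the pore area the mass is dissolved in.
√(4πDt) = √(4π × 0.650 × 267) = 46.70 m, so C_max = 0.721/(0.31 × 120 × 46.70) = 0.000415 kg/m³.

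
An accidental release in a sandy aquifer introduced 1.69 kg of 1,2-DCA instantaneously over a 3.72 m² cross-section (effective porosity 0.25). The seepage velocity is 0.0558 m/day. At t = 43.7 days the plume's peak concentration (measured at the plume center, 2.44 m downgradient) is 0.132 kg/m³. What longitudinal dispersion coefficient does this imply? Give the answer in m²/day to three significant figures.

At the plume center C_max = M/(n_e·A·√(4πDt)), so D = M²/(4πt·(n_e·A·C_max)²).
n_e·A·C_max = 0.25 × 3.72 × 0.132 = 0.1228 kg/m.
D = 1.69²/(4π × 43.7 × 0.1228²) = 0.345 m²/day.

0.345 m²/day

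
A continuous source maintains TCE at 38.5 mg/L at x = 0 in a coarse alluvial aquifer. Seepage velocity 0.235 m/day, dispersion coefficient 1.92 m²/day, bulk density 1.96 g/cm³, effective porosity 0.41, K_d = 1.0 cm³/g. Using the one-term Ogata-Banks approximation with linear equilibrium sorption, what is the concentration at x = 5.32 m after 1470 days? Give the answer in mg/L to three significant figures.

36.9 mg/L

Retardation factor R = 1 + ρ_b·K_d/n = 1 + 1.96 × 1.0/0.41 = 5.780.
Sorption retards both mechanisms: v_R = v/R = 0.04066 m/day, D_R = D/R = 0.3322 m²/day.
v_R·t = 0.04066 × 1470 = 59.7702 m; 2√(D_R t) = 44.20 m; argument = (5.32 − 59.7702)/44.20 = -1.232.
C = C₀ × ½·erfc(-1.232) = 38.5 × 0.9593 = 36.9 mg/L.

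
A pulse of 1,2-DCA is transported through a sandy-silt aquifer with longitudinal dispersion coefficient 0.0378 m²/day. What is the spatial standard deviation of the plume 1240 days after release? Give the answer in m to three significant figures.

Dispersive spreading gives a Gaussian with σ² = 2Dt; advection only shifts the center.
σ = √(2 × 0.0378 × 1240) = 9.68 m.

9.68 m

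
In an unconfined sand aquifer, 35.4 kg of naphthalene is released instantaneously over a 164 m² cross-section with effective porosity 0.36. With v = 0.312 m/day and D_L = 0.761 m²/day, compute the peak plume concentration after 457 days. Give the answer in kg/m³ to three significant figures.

0.00907 kg/m³

The peak of an instantaneous 1D plume sits at x = vt; there the Gaussian factor is 1 and C_max = M/(n_e·A·√(4πDt)), where n_e·A is the pore area the mass is dissolved in.
√(4πDt) = √(4π × 0.761 × 457) = 66.11 m, so C_max = 35.4/(0.36 × 164 × 66.11) = 0.00907 kg/m³.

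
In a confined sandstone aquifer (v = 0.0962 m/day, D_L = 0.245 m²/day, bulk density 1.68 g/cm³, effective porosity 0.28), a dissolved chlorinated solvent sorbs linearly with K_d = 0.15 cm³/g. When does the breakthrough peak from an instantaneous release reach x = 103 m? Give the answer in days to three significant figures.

1980 days

Retardation factor R = 1 + ρ_b·K_d/n = 1 + 1.68 × 0.15/0.28 = 1.900.
Sorption retards both mechanisms: v_R = v/R = 0.05063 m/day, D_R = D/R = 0.1289 m²/day.
Peak time from v_R²t² + 2D_R t − x² = 0: t = (√(D_R² + v_R²x²) − D_R)/v_R².
√(D_R² + v_R²x²) = √(0.1289² + 0.05063² × 103²) = 5.216; v_R² = 0.002563.
t = (5.216 − 0.1289)/0.002563 = 1980 days.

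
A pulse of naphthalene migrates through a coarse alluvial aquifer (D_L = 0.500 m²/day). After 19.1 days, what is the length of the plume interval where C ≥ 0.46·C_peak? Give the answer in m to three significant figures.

The plume is Gaussian with σ = √(2Dt) = √(2 × 0.500 × 19.1) = 4.370 m.
C/C_peak = exp(−Δx²/(2σ²)) = 0.46 ⇒ Δx = σ·√(−2 ln 0.46) = 4.370 × 1.246 = 5.445 m.
Width = 2Δx = 10.9 m.

10.9 m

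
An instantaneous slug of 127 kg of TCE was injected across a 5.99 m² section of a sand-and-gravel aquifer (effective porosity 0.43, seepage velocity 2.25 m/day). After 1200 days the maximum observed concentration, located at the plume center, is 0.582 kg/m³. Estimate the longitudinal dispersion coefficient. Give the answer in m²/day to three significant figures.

At the plume center C_max = M/(n_e·A·√(4πDt)), so D = M²/(4πt·(n_e·A·C_max)²).
n_e·A·C_max = 0.43 × 5.99 × 0.582 = 1.499 kg/m.
D = 127²/(4π × 1200 × 1.499²) = 0.476 m²/day.

0.476 m²/day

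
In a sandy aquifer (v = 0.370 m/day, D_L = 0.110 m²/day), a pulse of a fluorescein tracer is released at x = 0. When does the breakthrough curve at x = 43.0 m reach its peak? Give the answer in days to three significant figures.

For the 1D instantaneous-source solution, setting ∂C/∂t = 0 at fixed x gives v²t² + 2Dt − x² = 0, so t = (√(D² + v²x²) − D)/v².
√(D² + v²x²) = √(0.110² + 0.370² × 43.0²) = 15.91; v² = 0.1369.
t = (15.91 − 0.110)/0.1369 = 115 days (vs. the pure-advection estimate x/v = 116 d).

115 days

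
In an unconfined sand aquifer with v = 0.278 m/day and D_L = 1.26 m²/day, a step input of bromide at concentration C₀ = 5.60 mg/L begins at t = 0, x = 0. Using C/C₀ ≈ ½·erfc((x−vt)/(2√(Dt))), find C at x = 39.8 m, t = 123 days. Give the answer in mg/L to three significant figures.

For a continuous step input, C/C₀ ≈ ½·erfc((x−vt)/(2√(Dt))).
vt = 0.278 × 123 = 34.194 m and 2√(Dt) = 2√(1.26 × 123) = 24.90 m.
Argument (x−vt)/(2√(Dt)) = (39.8 − 34.194)/24.90 = 0.2251; ½·erfc(0.2251) = 0.3751.
C = 5.60 × 0.3751 = 2.10 mg/L.

2.10 mg/L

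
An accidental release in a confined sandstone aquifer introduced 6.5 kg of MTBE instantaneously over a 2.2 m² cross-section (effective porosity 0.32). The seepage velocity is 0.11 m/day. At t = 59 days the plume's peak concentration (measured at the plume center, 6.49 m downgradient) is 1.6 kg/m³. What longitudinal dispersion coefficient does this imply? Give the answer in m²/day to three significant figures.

0.0449 m²/day

At the plume center C_max = M/(n_e·A·√(4πDt)), so D = M²/(4πt·(n_e·A·C_max)²).
n_e·A·C_max = 0.32 × 2.2 × 1.6 = 1.126 kg/m.
D = 6.5²/(4π × 59 × 1.126²) = 0.0449 m²/day.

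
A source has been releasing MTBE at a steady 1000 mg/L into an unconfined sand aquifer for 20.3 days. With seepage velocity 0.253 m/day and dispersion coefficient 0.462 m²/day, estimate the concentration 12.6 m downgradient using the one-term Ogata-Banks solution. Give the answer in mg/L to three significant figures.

42.4 mg/L

For a continuous step input, C/C₀ ≈ ½·erfc((x−vt)/(2√(Dt))).
vt = 0.253 × 20.3 = 5.1359 m and 2√(Dt) = 2√(0.462 × 20.3) = 6.125 m.
Argument (x−vt)/(2√(Dt)) = (12.6 − 5.1359)/6.125 = 1.219; ½·erfc(1.219) = 0.04236.
C = 1000 × 0.04236 = 42.4 mg/L.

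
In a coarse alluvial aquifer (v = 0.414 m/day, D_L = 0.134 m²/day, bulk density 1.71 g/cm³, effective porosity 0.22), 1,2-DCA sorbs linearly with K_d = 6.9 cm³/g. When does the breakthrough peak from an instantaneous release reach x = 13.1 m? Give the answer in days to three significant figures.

1690 days

Retardation factor R = 1 + ρ_b·K_d/n = 1 + 1.71 × 6.9/0.22 = 54.63.
Sorption retards both mechanisms: v_R = v/R = 0.007578 m/day, D_R = D/R = 0.002453 m²/day.
Peak time from v_R²t² + 2D_R t − x² = 0: t = (√(D_R² + v_R²x²) − D_R)/v_R².
√(D_R² + v_R²x²) = √(0.002453² + 0.007578² × 13.1²) = 0.09930; v_R² = 5.743e-05.
t = (0.09930 − 0.002453)/5.743e-05 = 1690 days.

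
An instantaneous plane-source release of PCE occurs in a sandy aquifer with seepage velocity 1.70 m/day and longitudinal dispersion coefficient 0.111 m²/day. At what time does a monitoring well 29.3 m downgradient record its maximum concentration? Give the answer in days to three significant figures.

17.2 days

For the 1D instantaneous-source solution, setting ∂C/∂t = 0 at fixed x gives v²t² + 2Dt − x² = 0, so t = (√(D² + v²x²) − D)/v².
√(D² + v²x²) = √(0.111² + 1.70² × 29.3²) = 49.81; v² = 2.89.
t = (49.81 − 0.111)/2.89 = 17.2 days (vs. the pure-advection estimate x/v = 17.2 d).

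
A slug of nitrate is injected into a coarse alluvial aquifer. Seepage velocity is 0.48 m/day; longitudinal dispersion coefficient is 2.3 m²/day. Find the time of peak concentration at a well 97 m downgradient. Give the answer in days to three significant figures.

192 days

For the 1D instantaneous-source solution, setting ∂C/∂t = 0 at fixed x gives v²t² + 2Dt − x² = 0, so t = (√(D² + v²x²) − D)/v².
√(D² + v²x²) = √(2.3² + 0.48² × 97²) = 46.62; v² = 0.2304.
t = (46.62 − 2.3)/0.2304 = 192 days (vs. the pure-advection estimate x/v = 202 d).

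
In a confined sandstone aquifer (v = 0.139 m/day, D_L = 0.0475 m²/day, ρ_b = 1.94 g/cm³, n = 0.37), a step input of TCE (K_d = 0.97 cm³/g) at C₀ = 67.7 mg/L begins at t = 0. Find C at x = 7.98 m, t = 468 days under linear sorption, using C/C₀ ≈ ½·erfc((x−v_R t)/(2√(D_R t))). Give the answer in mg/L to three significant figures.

57.0 mg/L

Retardation factor R = 1 + ρ_b·K_d/n = 1 + 1.94 × 0.97/0.37 = 6.086.
Sorption retards both mechanisms: v_R = v/R = 0.02284 m/day, D_R = D/R = 0.007805 m²/day.
v_R·t = 0.02284 × 468 = 10.68912 m; 2√(D_R t) = 3.822 m; argument = (7.98 − 10.68912)/3.822 = -0.7088.
C = C₀ × ½·erfc(-0.7088) = 67.7 × 0.8419 = 57.0 mg/L.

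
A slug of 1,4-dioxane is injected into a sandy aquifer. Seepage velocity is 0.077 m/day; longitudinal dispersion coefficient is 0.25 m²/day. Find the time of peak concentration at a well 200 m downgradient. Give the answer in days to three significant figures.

2560 days

For the 1D instantaneous-source solution, setting ∂C/∂t = 0 at fixed x gives v²t² + 2Dt − x² = 0, so t = (√(D² + v²x²) − D)/v².
√(D² + v²x²) = √(0.25² + 0.077² × 200²) = 15.40; v² = 0.005929.
t = (15.40 − 0.25)/0.005929 = 2560 days (vs. the pure-advection estimate x/v = 2600 d).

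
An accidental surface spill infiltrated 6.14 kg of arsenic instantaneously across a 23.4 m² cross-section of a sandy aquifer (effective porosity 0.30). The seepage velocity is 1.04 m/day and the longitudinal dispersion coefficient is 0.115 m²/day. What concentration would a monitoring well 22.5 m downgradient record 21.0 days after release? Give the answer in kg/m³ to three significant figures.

For an instantaneous plane source, C(x,t) = M/(n_e·A·√(4πDt)) · exp(−(x−vt)²/(4Dt)), with n_e·A the pore (flow) area.
Plume center vt = 1.04 × 21.0 = 21.84 m, so the well at 22.5 m is 0.66 m downgradient of the peak.
√(4πDt) = 5.509 m, giving peak height M/(n_e·A·√(4πDt)) = 6.14/(0.30 × 23.4 × 5.509) = 0.1588 kg/m³.
(x−vt)²/(4Dt) = (0.66)²/(4 × 0.115 × 21.0) = 0.04509; exp(−0.04509) = 0.9559.
C = 0.1588 × 0.9559 = 0.152 kg/m³.

0.152 kg/m³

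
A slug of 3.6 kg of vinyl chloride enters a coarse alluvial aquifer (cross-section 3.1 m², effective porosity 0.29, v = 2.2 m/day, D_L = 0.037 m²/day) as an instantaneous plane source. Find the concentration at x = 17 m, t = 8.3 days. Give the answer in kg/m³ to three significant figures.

For an instantaneous plane source, C(x,t) = M/(n_e·A·√(4πDt)) · exp(−(x−vt)²/(4Dt)), with n_e·A the pore (flow) area.
Plume center vt = 2.2 × 8.3 = 18.26 m, so the well at 17 m is 1.26 m upgradient of the peak.
√(4πDt) = 1.964 m, giving peak height M/(n_e·A·√(4πDt)) = 3.6/(0.29 × 3.1 × 1.964) = 2.039 kg/m³.
(x−vt)²/(4Dt) = (-1.26)²/(4 × 0.037 × 8.3) = 1.292; exp(−1.292) = 0.2747.
C = 2.039 × 0.2747 = 0.560 kg/m³.

0.560 kg/m³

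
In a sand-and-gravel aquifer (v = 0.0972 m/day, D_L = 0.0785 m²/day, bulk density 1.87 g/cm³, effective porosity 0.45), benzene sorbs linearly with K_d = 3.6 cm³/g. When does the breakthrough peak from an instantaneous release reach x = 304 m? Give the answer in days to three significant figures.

Retardation factor R = 1 + ρ_b·K_d/n = 1 + 1.87 × 3.6/0.45 = 15.96.
Sorption retards both mechanisms: v_R = v/R = 0.006090 m/day, D_R = D/R = 0.004919 m²/day.
Peak time from v_R²t² + 2D_R t − x² = 0: t = (√(D_R² + v_R²x²) − D_R)/v_R².
√(D_R² + v_R²x²) = √(0.004919² + 0.006090² × 304²) = 1.851; v_R² = 3.709e-05.
t = (1.851 − 0.004919)/3.709e-05 = 49800 days.

49800 days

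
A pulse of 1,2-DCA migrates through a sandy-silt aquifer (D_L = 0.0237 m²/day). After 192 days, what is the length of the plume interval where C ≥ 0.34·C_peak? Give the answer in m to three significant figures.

8.86 m

The plume is Gaussian with σ = √(2Dt) = √(2 × 0.0237 × 192) = 3.017 m.
C/C_peak = exp(−Δx²/(2σ²)) = 0.34 ⇒ Δx = σ·√(−2 ln 0.34) = 3.017 × 1.469 = 4.432 m.
Width = 2Δx = 8.86 m.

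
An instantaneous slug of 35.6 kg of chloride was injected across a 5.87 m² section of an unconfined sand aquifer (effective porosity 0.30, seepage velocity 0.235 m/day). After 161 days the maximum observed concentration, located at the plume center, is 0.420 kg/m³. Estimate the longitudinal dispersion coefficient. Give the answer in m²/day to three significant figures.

At the plume center C_max = M/(n_e·A·√(4πDt)), so D = M²/(4πt·(n_e·A·C_max)²).
n_e·A·C_max = 0.30 × 5.87 × 0.420 = 0.7396 kg/m.
D = 35.6²/(4π × 161 × 0.7396²) = 1.15 m²/day.

1.15 m²/day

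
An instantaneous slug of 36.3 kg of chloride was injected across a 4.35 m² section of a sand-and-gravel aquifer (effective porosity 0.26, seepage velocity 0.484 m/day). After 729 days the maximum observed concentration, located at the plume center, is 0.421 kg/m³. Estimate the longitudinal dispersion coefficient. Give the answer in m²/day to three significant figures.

0.634 m²/day

At the plume center C_max = M/(n_e·A·√(4πDt)), so D = M²/(4πt·(n_e·A·C_max)²).
n_e·A·C_max = 0.26 × 4.35 × 0.421 = 0.4762 kg/m.
D = 36.3²/(4π × 729 × 0.4762²) = 0.634 m²/day.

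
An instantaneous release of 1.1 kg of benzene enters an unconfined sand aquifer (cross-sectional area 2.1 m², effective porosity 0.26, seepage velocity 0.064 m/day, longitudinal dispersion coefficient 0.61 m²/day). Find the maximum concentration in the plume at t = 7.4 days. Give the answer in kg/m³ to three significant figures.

0.267 kg/m³

The peak of an instantaneous 1D plume sits at x = vt; there the Gaussian factor is 1 and C_max = M/(n_e·A·√(4πDt)), where n_e·A is the pore area the mass is dissolved in.
√(4πDt) = √(4π × 0.61 × 7.4) = 7.532 m, so C_max = 1.1/(0.26 × 2.1 × 7.532) = 0.267 kg/m³.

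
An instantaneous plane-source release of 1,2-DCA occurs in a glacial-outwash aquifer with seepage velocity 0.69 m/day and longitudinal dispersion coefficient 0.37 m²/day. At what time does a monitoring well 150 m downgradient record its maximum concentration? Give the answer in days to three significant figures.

For the 1D instantaneous-source solution, setting ∂C/∂t = 0 at fixed x gives v²t² + 2Dt − x² = 0, so t = (√(D² + v²x²) − D)/v².
√(D² + v²x²) = √(0.37² + 0.69² × 150²) = 103.5; v² = 0.4761.
t = (103.5 − 0.37)/0.4761 = 217 days (vs. the pure-advection estimate x/v = 217 d).

217 days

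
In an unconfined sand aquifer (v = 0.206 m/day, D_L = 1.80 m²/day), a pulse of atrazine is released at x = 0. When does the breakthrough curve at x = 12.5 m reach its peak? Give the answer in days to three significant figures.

For the 1D instantaneous-source solution, setting ∂C/∂t = 0 at fixed x gives v²t² + 2Dt − x² = 0, so t = (√(D² + v²x²) − D)/v².
√(D² + v²x²) = √(1.80² + 0.206² × 12.5²) = 3.142; v² = 0.042436.
t = (3.142 − 1.80)/0.042436 = 31.6 days (vs. the pure-advection estimate x/v = 60.7 d).

31.6 days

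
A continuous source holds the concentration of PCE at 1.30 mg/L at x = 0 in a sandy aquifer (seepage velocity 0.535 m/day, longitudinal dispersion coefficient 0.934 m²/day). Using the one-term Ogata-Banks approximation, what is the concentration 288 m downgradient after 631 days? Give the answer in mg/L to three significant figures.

1.20 mg/L

For a continuous step input, C/C₀ ≈ ½·erfc((x−vt)/(2√(Dt))).
vt = 0.535 × 631 = 337.585 m and 2√(Dt) = 2√(0.934 × 631) = 48.55 m.
Argument (x−vt)/(2√(Dt)) = (288 − 337.585)/48.55 = -1.021; ½·erfc(-1.021) = 0.9256.
C = 1.30 × 0.9256 = 1.20 mg/L.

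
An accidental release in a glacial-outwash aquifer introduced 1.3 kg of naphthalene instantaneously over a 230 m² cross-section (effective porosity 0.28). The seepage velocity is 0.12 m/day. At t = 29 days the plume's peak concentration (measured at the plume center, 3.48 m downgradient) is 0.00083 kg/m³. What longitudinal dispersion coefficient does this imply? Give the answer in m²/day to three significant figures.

1.62 m²/day

At the plume center C_max = M/(n_e·A·√(4πDt)), so D = M²/(4πt·(n_e·A·C_max)²).
n_e·A·C_max = 0.28 × 230 × 0.00083 = 0.05345 kg/m.
D = 1.3²/(4π × 29 × 0.05345²) = 1.62 m²/day.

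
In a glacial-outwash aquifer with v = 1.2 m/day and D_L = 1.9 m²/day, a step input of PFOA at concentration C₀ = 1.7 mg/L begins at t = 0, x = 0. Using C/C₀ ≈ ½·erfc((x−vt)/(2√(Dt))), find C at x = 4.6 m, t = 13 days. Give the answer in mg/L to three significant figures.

1.60 mg/L

For a continuous step input, C/C₀ ≈ ½·erfc((x−vt)/(2√(Dt))).
vt = 1.2 × 13 = 15.6 m and 2√(Dt) = 2√(1.9 × 13) = 9.940 m.
Argument (x−vt)/(2√(Dt)) = (4.6 − 15.6)/9.940 = -1.107; ½·erfc(-1.107) = 0.9413.
C = 1.7 × 0.9413 = 1.60 mg/L.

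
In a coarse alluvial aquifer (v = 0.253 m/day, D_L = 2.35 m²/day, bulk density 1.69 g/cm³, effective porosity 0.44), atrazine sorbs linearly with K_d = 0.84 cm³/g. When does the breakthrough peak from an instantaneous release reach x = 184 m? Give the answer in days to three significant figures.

2920 days

Retardation factor R = 1 + ρ_b·K_d/n = 1 + 1.69 × 0.84/0.44 = 4.226.
Sorption retards both mechanisms: v_R = v/R = 0.05987 m/day, D_R = D/R = 0.5561 m²/day.
Peak time from v_R²t² + 2D_R t − x² = 0: t = (√(D_R² + v_R²x²) − D_R)/v_R².
√(D_R² + v_R²x²) = √(0.5561² + 0.05987² × 184²) = 11.03; v_R² = 0.003584.
t = (11.03 − 0.5561)/0.003584 = 2920 days.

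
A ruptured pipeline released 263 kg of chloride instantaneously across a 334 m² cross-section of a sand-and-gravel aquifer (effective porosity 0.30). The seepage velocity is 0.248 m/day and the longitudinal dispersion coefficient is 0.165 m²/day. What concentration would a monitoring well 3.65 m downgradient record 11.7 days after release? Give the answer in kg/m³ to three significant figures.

0.496 kg/m³

For an instantaneous plane source, C(x,t) = M/(n_e·A·√(4πDt)) · exp(−(x−vt)²/(4Dt)), with n_e·A the pore (flow) area.
Plume center vt = 0.248 × 11.7 = 2.9016 m, so the well at 3.65 m is 0.7484 m downgradient of the peak.
√(4πDt) = 4.925 m, giving peak height M/(n_e·A·√(4πDt)) = 263/(0.30 × 334 × 4.925) = 0.5329 kg/m³.
(x−vt)²/(4Dt) = (0.7484)²/(4 × 0.165 × 11.7) = 0.07253; exp(−0.07253) = 0.9300.
C = 0.5329 × 0.9300 = 0.496 kg/m³.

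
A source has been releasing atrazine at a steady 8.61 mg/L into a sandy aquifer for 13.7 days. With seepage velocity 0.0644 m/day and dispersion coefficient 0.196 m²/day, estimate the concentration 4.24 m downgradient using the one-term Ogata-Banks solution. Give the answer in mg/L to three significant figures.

0.634 mg/L

For a continuous step input, C/C₀ ≈ ½·erfc((x−vt)/(2√(Dt))).
vt = 0.0644 × 13.7 = 0.88228 m and 2√(Dt) = 2√(0.196 × 13.7) = 3.277 m.
Argument (x−vt)/(2√(Dt)) = (4.24 − 0.88228)/3.277 = 1.025; ½·erfc(1.025) = 0.07359.
C = 8.61 × 0.07359 = 0.634 mg/L.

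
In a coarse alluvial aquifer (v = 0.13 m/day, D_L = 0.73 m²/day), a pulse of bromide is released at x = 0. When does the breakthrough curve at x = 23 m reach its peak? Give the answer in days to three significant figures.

139 days

For the 1D instantaneous-source solution, setting ∂C/∂t = 0 at fixed x gives v²t² + 2Dt − x² = 0, so t = (√(D² + v²x²) − D)/v².
√(D² + v²x²) = √(0.73² + 0.13² × 23²) = 3.078; v² = 0.0169.
t = (3.078 − 0.73)/0.0169 = 139 days (vs. the pure-advection estimate x/v = 177 d).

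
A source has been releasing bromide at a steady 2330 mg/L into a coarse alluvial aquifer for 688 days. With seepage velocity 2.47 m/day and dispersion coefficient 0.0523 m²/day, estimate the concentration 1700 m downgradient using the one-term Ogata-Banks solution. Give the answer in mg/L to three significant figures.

1090 mg/L

For a continuous step input, C/C₀ ≈ ½·erfc((x−vt)/(2√(Dt))).
vt = 2.47 × 688 = 1699.36 m and 2√(Dt) = 2√(0.0523 × 688) = 12.00 m.
Argument (x−vt)/(2√(Dt)) = (1700 − 1699.36)/12.00 = 0.05333; ½·erfc(0.05333) = 0.4699.
C = 2330 × 0.4699 = 1090 mg/L.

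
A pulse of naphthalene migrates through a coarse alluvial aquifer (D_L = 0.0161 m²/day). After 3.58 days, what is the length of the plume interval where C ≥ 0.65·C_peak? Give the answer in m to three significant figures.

The plume is Gaussian with σ = √(2Dt) = √(2 × 0.0161 × 3.58) = 0.3395 m.
C/C_peak = exp(−Δx²/(2σ²)) = 0.65 ⇒ Δx = σ·√(−2 ln 0.65) = 0.3395 × 0.9282 = 0.3151 m.
Width = 2Δx = 0.630 m.

0.630 m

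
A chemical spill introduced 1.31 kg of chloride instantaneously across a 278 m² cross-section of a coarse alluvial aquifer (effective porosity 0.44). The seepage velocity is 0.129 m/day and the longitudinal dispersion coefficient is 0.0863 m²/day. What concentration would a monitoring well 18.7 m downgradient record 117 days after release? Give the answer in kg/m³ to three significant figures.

For an instantaneous plane source, C(x,t) = M/(n_e·A·√(4πDt)) · exp(−(x−vt)²/(4Dt)), with n_e·A the pore (flow) area.
Plume center vt = 0.129 × 117 = 15.093 m, so the well at 18.7 m is 3.607 m downgradient of the peak.
√(4πDt) = 11.26 m, giving peak height M/(n_e·A·√(4πDt)) = 1.31/(0.44 × 278 × 11.26) = 0.0009511 kg/m³.
(x−vt)²/(4Dt) = (3.607)²/(4 × 0.0863 × 117) = 0.3221; exp(−0.3221) = 0.7246.
C = 0.0009511 × 0.7246 = 0.000689 kg/m³.

0.000689 kg/m³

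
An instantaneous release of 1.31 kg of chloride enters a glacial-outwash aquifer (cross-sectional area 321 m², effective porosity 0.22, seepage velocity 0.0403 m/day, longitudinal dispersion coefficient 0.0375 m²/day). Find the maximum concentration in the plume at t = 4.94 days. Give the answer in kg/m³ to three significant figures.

The peak of an instantaneous 1D plume sits at x = vt; there the Gaussian factor is 1 and C_max = M/(n_e·A·√(4πDt)), where n_e·A is the pore area the mass is dissolved in.
√(4πDt) = √(4π × 0.0375 × 4.94) = 1.526 m, so C_max = 1.31/(0.22 × 321 × 1.526) = 0.0122 kg/m³.

0.0122 kg/m³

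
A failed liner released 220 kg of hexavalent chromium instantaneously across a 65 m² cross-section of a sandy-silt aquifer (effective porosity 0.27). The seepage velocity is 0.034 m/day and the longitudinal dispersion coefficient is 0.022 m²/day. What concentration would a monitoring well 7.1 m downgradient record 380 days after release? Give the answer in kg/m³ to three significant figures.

For an instantaneous plane source, C(x,t) = M/(n_e·A·√(4πDt)) · exp(−(x−vt)²/(4Dt)), with n_e·A the pore (flow) area.
Plume center vt = 0.034 × 380 = 12.92 m, so the well at 7.1 m is 5.82 m upgradient of the peak.
√(4πDt) = 10.25 m, giving peak height M/(n_e·A·√(4πDt)) = 220/(0.27 × 65 × 10.25) = 1.223 kg/m³.
(x−vt)²/(4Dt) = (-5.82)²/(4 × 0.022 × 380) = 1.013; exp(−1.013) = 0.3631.
C = 1.223 × 0.3631 = 0.444 kg/m³.

0.444 kg/m³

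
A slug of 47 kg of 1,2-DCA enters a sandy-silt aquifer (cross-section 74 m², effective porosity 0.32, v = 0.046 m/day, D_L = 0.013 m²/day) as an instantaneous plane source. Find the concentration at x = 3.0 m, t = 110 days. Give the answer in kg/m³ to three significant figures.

For an instantaneous plane source, C(x,t) = M/(n_e·A·√(4πDt)) · exp(−(x−vt)²/(4Dt)), with n_e·A the pore (flow) area.
Plume center vt = 0.046 × 110 = 5.06 m, so the well at 3.0 m is 2.06 m upgradient of the peak.
√(4πDt) = 4.239 m, giving peak height M/(n_e·A·√(4πDt)) = 47/(0.32 × 74 × 4.239) = 0.4682 kg/m³.
(x−vt)²/(4Dt) = (-2.06)²/(4 × 0.013 × 110) = 0.7419; exp(−0.7419) = 0.4762.
C = 0.4682 × 0.4762 = 0.223 kg/m³.

0.223 kg/m³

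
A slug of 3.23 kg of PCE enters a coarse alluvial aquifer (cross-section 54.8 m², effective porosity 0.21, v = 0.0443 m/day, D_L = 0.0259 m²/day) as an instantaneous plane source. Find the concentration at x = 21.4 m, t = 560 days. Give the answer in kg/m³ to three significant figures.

For an instantaneous plane source, C(x,t) = M/(n_e·A·√(4πDt)) · exp(−(x−vt)²/(4Dt)), with n_e·A the pore (flow) area.
Plume center vt = 0.0443 × 560 = 24.808 m, so the well at 21.4 m is 3.408 m upgradient of the peak.
√(4πDt) = 13.50 m, giving peak height M/(n_e·A·√(4πDt)) = 3.23/(0.21 × 54.8 × 13.50) = 0.02079 kg/m³.
(x−vt)²/(4Dt) = (-3.408)²/(4 × 0.0259 × 560) = 0.2002; exp(−0.2002) = 0.8186.
C = 0.02079 × 0.8186 = 0.0170 kg/m³.

0.0170 kg/m³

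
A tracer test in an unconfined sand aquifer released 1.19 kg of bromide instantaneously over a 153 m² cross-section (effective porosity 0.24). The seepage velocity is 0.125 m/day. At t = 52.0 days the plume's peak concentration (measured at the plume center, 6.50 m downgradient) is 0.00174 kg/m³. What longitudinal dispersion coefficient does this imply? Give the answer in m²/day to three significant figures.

At the plume center C_max = M/(n_e·A·√(4πDt)), so D = M²/(4πt·(n_e·A·C_max)²).
n_e·A·C_max = 0.24 × 153 × 0.00174 = 0.06389 kg/m.
D = 1.19²/(4π × 52.0 × 0.06389²) = 0.531 m²/day.

0.531 m²/day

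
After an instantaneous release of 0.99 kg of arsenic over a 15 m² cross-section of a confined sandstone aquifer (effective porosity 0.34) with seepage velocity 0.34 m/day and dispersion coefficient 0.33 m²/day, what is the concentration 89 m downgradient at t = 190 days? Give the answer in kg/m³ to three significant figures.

For an instantaneous plane source, C(x,t) = M/(n_e·A·√(4πDt)) · exp(−(x−vt)²/(4Dt)), with n_e·A the pore (flow) area.
Plume center vt = 0.34 × 190 = 64.6 m, so the well at 89 m is 24.4 m downgradient of the peak.
√(4πDt) = 28.07 m, giving peak height M/(n_e·A·√(4πDt)) = 0.99/(0.34 × 15 × 28.07) = 0.006915 kg/m³.
(x−vt)²/(4Dt) = (24.4)²/(4 × 0.33 × 190) = 2.374; exp(−2.374) = 0.09311.
C = 0.006915 × 0.09311 = 0.000644 kg/m³.

0.000644 kg/m³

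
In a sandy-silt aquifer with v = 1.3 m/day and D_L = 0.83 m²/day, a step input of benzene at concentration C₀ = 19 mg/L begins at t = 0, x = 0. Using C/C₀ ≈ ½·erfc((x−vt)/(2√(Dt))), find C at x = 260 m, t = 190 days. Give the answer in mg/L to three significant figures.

4.41 mg/L

For a continuous step input, C/C₀ ≈ ½·erfc((x−vt)/(2√(Dt))).
vt = 1.3 × 190 = 247 m and 2√(Dt) = 2√(0.83 × 190) = 25.12 m.
Argument (x−vt)/(2√(Dt)) = (260 − 247)/25.12 = 0.5175; ½·erfc(0.5175) = 0.2321.
C = 19 × 0.2321 = 4.41 mg/L.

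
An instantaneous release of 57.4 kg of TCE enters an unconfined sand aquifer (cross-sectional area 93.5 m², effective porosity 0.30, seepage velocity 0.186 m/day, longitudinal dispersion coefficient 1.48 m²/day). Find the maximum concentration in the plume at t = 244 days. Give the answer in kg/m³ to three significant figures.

0.0304 kg/m³

The peak of an instantaneous 1D plume sits at x = vt; there the Gaussian factor is 1 and C_max = M/(n_e·A·√(4πDt)), where n_e·A is the pore area the mass is dissolved in.
√(4πDt) = √(4π × 1.48 × 244) = 67.36 m, so C_max = 57.4/(0.30 × 93.5 × 67.36) = 0.0304 kg/m³.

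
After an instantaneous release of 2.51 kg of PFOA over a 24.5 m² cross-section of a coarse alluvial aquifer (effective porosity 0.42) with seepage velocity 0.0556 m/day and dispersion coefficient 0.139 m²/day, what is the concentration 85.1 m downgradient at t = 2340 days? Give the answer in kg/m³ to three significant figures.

0.000804 kg/m³

For an instantaneous plane source, C(x,t) = M/(n_e·A·√(4πDt)) · exp(−(x−vt)²/(4Dt)), with n_e·A the pore (flow) area.
Plume center vt = 0.0556 × 2340 = 130.104 m, so the well at 85.1 m is 45.004 m upgradient of the peak.
√(4πDt) = 63.93 m, giving peak height M/(n_e·A·√(4πDt)) = 2.51/(0.42 × 24.5 × 63.93) = 0.003816 kg/m³.
(x−vt)²/(4Dt) = (-45.004)²/(4 × 0.139 × 2340) = 1.557; exp(−1.557) = 0.2108.
C = 0.003816 × 0.2108 = 0.000804 kg/m³.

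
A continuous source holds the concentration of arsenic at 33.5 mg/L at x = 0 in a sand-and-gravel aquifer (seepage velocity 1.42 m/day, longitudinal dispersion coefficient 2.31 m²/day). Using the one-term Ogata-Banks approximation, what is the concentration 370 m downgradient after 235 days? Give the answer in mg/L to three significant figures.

For a continuous step input, C/C₀ ≈ ½·erfc((x−vt)/(2√(Dt))).
vt = 1.42 × 235 = 333.7 m and 2√(Dt) = 2√(2.31 × 235) = 46.60 m.
Argument (x−vt)/(2√(Dt)) = (370 − 333.7)/46.60 = 0.7790; ½·erfc(0.7790) = 0.1353.
C = 33.5 × 0.1353 = 4.53 mg/L.

4.53 mg/L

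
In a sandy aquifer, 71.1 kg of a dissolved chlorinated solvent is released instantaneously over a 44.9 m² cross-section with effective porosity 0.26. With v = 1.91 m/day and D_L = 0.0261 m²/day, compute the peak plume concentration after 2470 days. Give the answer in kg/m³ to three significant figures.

The peak of an instantaneous 1D plume sits at x = vt; there the Gaussian factor is 1 and C_max = M/(n_e·A·√(4πDt)), where n_e·A is the pore area the mass is dissolved in.
√(4πDt) = √(4π × 0.0261 × 2470) = 28.46 m, so C_max = 71.1/(0.26 × 44.9 × 28.46) = 0.214 kg/m³.

0.214 kg/m³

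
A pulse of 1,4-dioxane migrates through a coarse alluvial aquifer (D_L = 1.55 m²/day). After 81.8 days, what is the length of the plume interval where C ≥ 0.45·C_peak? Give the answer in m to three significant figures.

The plume is Gaussian with σ = √(2Dt) = √(2 × 1.55 × 81.8) = 15.92 m.
C/C_peak = exp(−Δx²/(2σ²)) = 0.45 ⇒ Δx = σ·√(−2 ln 0.45) = 15.92 × 1.264 = 20.12 m.
Width = 2Δx = 40.2 m.

40.2 m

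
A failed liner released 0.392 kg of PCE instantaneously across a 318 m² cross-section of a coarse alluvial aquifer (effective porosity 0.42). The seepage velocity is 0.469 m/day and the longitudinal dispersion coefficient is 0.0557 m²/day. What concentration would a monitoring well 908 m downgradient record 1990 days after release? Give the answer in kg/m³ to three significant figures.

For an instantaneous plane source, C(x,t) = M/(n_e·A·√(4πDt)) · exp(−(x−vt)²/(4Dt)), with n_e·A the pore (flow) area.
Plume center vt = 0.469 × 1990 = 933.31 m, so the well at 908 m is 25.31 m upgradient of the peak.
√(4πDt) = 37.32 m, giving peak height M/(n_e·A·√(4πDt)) = 0.392/(0.42 × 318 × 37.32) = 7.864e-05 kg/m³.
(x−vt)²/(4Dt) = (-25.31)²/(4 × 0.0557 × 1990) = 1.445; exp(−1.445) = 0.2357.
C = 7.864e-05 × 0.2357 = 1.85e-05 kg/m³.

1.85e-05 kg/m³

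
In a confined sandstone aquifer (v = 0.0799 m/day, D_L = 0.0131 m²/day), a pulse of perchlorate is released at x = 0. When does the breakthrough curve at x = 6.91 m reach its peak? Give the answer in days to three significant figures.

84.5 days

For the 1D instantaneous-source solution, setting ∂C/∂t = 0 at fixed x gives v²t² + 2Dt − x² = 0, so t = (√(D² + v²x²) − D)/v².
√(D² + v²x²) = √(0.0131² + 0.0799² × 6.91²) = 0.5523; v² = 0.00638401.
t = (0.5523 − 0.0131)/0.00638401 = 84.5 days (vs. the pure-advection estimate x/v = 86.5 d).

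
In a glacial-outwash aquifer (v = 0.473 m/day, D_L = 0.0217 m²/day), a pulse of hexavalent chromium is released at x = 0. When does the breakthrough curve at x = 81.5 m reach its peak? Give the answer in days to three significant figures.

For the 1D instantaneous-source solution, setting ∂C/∂t = 0 at fixed x gives v²t² + 2Dt − x² = 0, so t = (√(D² + v²x²) − D)/v².
√(D² + v²x²) = √(0.0217² + 0.473² × 81.5²) = 38.55; v² = 0.223729.
t = (38.55 − 0.0217)/0.223729 = 172 days (vs. the pure-advection estimate x/v = 172 d).

172 days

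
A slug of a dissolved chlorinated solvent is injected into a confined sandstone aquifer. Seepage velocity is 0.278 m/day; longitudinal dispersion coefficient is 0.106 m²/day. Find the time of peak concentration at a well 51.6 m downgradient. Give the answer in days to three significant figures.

For the 1D instantaneous-source solution, setting ∂C/∂t = 0 at fixed x gives v²t² + 2Dt − x² = 0, so t = (√(D² + v²x²) − D)/v².
√(D² + v²x²) = √(0.106² + 0.278² × 51.6²) = 14.35; v² = 0.077284.
t = (14.35 − 0.106)/0.077284 = 184 days (vs. the pure-advection estimate x/v = 186 d).

184 days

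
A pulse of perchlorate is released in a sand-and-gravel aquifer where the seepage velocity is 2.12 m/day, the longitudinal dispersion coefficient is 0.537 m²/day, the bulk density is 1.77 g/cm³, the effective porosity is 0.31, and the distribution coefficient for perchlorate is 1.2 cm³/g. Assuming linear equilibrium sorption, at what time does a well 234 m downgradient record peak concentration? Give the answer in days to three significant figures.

Retardation factor R = 1 + ρ_b·K_d/n = 1 + 1.77 × 1.2/0.31 = 7.852.
Sorption retards both mechanisms: v_R = v/R = 0.2700 m/day, D_R = D/R = 0.06839 m²/day.
Peak time from v_R²t² + 2D_R t − x² = 0: t = (√(D_R² + v_R²x²) − D_R)/v_R².
√(D_R² + v_R²x²) = √(0.06839² + 0.2700² × 234²) = 63.18; v_R² = 0.07290.
t = (63.18 − 0.06839)/0.07290 = 866 days.

866 days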